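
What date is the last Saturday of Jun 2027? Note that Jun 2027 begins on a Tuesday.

Jun 2027 begins on a Tuesday, so the first Saturday is Jun 5 (4 days later).
Jun 2027 has 30 days. Adding weeks: 5, 12, 19, 26 — the last one ≤ 30 is the 26th.

Jun 26, 2027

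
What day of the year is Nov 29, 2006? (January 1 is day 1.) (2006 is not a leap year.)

333

Days in months before Nov: 31 + 28 + 31 + 30 + 31 + 30 + 31 + 31 + 30 + 31 = 304.
Plus 29 days into Nov → day 333.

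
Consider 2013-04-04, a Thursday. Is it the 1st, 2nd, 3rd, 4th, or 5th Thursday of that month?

1st

Day 4 falls in week ⌈4/7⌉ of the month.
Days 1–7 hold the 1st Thursday, 8–14 the 2nd, 15–21 the 3rd, 22–28 the 4th, 29–31 the 5th.
4 is in the range for the 1st.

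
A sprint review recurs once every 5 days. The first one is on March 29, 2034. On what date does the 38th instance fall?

September 30, 2034

The 38th occurrence is 37 intervals after the first: 37 × 5 = 185 days after March 29, 2034.
March has 31 days — 2 days to the end of March leaves 183.
April has 30 days (153 left).
May has 31 days (122 left).
June has 30 days (92 left).
July has 31 days (61 left).
August has 31 days (30 left).
30 days into September → September 30, 2034.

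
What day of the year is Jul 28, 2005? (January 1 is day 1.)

Days in months before Jul: 31 + 28 + 31 + 30 + 31 + 30 = 181.
Plus 28 days into Jul → day 209.

209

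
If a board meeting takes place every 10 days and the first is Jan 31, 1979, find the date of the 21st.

The 21st occurrence is 20 intervals after the first: 20 × 10 = 200 days after Jan 31, 1979.
Jan has 31 days — 0 days to the end of Jan leaves 200.
Feb has 28 days (172 left).
Mar has 31 days (141 left).
Apr has 30 days (111 left).
May has 31 days (80 left).
Jun has 30 days (50 left).
Jul has 31 days (19 left).
19 days into Aug → Aug 19, 1979.

Aug 19, 1979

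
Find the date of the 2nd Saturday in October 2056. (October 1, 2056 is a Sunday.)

October 2056 begins on a Sunday, so the first Saturday is October 7 (6 days later).
The 2nd Saturday is 1 weeks later: 7 + 7 = 14.

2056-10-14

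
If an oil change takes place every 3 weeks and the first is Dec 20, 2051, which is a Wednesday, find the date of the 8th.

The 8th occurrence is 7 intervals after the first: 7 × 21 = 147 days after Dec 20, 2051.
Dec has 31 days — 11 days to the end of Dec leaves 136.
Jan has 31 days (105 left).
Feb has 29 days (76 left).
Mar has 31 days (45 left).
Apr has 30 days (15 left).
15 days into May → May 15, 2052.

May 15, 2052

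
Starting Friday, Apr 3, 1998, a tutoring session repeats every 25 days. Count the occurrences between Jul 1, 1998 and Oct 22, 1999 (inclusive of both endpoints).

19

Occurrences land 25·i days after Apr 3, 1998 for i = 0, 1, 2, …
Jul 1, 1998 is 89 days after the start; 89 ÷ 25 = 3 remainder 14; since the remainder is 14, round up to i = 4. First occurrence in the window: #5 on Jul 12, 1998 (4×25 = 100 days in).
Oct 22, 1999 is 567 days after the start; 567 ÷ 25 = 22 remainder 17. Last occurrence in the window: #23 on Oct 5, 1999.
Occurrences #5 through #23: 19 in total.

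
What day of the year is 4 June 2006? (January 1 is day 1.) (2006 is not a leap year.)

Days in months before June: 31 + 28 + 31 + 30 + 31 = 151.
Plus 4 days into June → day 155.

155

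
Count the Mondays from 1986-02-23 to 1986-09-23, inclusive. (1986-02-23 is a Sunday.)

31

1986-02-23 is a Sunday; the first Monday on or after it is 1986-02-24 (1 day later).
From 1986-02-24 to 1986-09-23: 4 + 31 + 30 + 31 + 30 + 31 + 31 + 23 = 211 days (rest of February, March, April, May, June, July, August, September).
211 ÷ 7 = 30 full weeks with remainder 1, so 30 more Mondays after the first → 31.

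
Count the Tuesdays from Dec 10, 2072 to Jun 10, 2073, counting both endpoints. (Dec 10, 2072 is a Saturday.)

Dec 10, 2072 is a Saturday; the first Tuesday on or after it is Dec 13, 2072 (3 days later).
From Dec 13, 2072 to Jun 10, 2073: 18 + 31 + 28 + 31 + 30 + 31 + 10 = 179 days (rest of Dec, Jan, Feb, Mar, Apr, May, Jun).
179 ÷ 7 = 25 full weeks with remainder 4, so 25 more Tuesdays after the first → 26.

26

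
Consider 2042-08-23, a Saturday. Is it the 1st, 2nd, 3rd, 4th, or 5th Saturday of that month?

4th

Day 23 falls in week ⌈23/7⌉ of the month.
Days 1–7 hold the 1st Saturday, 8–14 the 2nd, 15–21 the 3rd, 22–28 the 4th, 29–31 the 5th.
23 is in the range for the 4th.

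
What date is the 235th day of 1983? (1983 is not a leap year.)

1983-08-23

January has 31 days (235 − 31 = 204 remain).
February has 28 days (204 − 28 = 176 remain).
March has 31 days (176 − 31 = 145 remain).
April has 30 days (145 − 30 = 115 remain).
May has 31 days (115 − 31 = 84 remain).
June has 30 days (84 − 30 = 54 remain).
July has 31 days (54 − 31 = 23 remain).
23 into August → August 23.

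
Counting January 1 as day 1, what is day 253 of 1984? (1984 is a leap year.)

Sep 9, 1984

Jan has 31 days (253 − 31 = 222 remain).
Feb has 29 days (222 − 29 = 193 remain).
Mar has 31 days (193 − 31 = 162 remain).
Apr has 30 days (162 − 30 = 132 remain).
May has 31 days (132 − 31 = 101 remain).
Jun has 30 days (101 − 30 = 71 remain).
Jul has 31 days (71 − 31 = 40 remain).
Aug has 31 days (40 − 31 = 9 remain).
9 into Sep → Sep 9.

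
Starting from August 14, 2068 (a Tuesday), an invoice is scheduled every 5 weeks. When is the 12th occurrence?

September 3, 2069

The 12th occurrence is 11 intervals after the first: 11 × 35 = 385 days after August 14, 2068.
August has 31 days — 17 days to the end of August leaves 368.
September has 30 days (338 left).
October has 31 days (307 left).
November has 30 days (277 left).
December has 31 days (246 left).
January has 31 days (215 left).
February has 28 days (187 left).
March has 31 days (156 left).
April has 30 days (126 left).
May has 31 days (95 left).
June has 30 days (65 left).
July has 31 days (34 left).
August has 31 days (3 left).
3 days into September → September 3, 2069.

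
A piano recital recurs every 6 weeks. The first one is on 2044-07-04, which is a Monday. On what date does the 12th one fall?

2045-10-09

The 12th occurrence is 11 intervals after the first: 11 × 42 = 462 days after 2044-07-04.
July has 31 days — 27 days to the end of July leaves 435.
From end of July to end of 2044 is 153 days (282 left).
January has 31 days (251 left).
February has 28 days (223 left).
March has 31 days (192 left).
April has 30 days (162 left).
May has 31 days (131 left).
June has 30 days (101 left).
July has 31 days (70 left).
August has 31 days (39 left).
September has 30 days (9 left).
9 days into October → 2045-10-09.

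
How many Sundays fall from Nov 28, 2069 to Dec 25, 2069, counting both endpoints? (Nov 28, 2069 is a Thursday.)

Nov 28, 2069 is a Thursday; the first Sunday on or after it is Dec 1, 2069 (3 days later).
From Dec 1, 2069 to Dec 25, 2069 is 25 − 1 = 24 days.
24 ÷ 7 = 3 full weeks with remainder 3, so 3 more Sundays after the first → 4.

4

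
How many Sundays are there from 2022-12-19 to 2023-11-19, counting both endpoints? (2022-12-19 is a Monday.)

48

2022-12-19 is a Monday; the first Sunday on or after it is 2022-12-25 (6 days later).
From 2022-12-25 to 2023-11-19: 6 + 323 = 329 days (rest of 2022, to 2023-11-19 in 2023).
329 ÷ 7 = 47 full weeks with remainder 0, so 47 more Sundays after the first → 48.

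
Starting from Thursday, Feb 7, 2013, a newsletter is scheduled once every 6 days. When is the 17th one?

The 17th occurrence is 16 intervals after the first: 16 × 6 = 96 days after Feb 7, 2013.
Feb has 28 days — 21 days to the end of Feb leaves 75.
Mar has 31 days (44 left).
Apr has 30 days (14 left).
14 days into May → May 14, 2013.

May 14, 2013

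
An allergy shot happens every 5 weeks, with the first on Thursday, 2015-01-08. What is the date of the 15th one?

2016-05-12

The 15th occurrence is 14 intervals after the first: 14 × 35 = 490 days after 2015-01-08.
January has 31 days — 23 days to the end of January leaves 467.
From end of January to end of 2015 is 334 days (133 left).
January has 31 days (102 left).
February has 29 days (73 left).
March has 31 days (42 left).
April has 30 days (12 left).
12 days into May → 2016-05-12.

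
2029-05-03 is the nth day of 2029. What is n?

123

Days in months before May: 31 + 28 + 31 + 30 = 120.
Plus 3 days into May → day 123.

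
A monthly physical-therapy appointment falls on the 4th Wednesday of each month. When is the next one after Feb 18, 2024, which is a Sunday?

Feb 28, 2024

Feb 2024 starts on a Thursday; its first Wednesday is the 7th, so the 4th Wednesday is the 28th — Feb 28, 2024.
Feb 28, 2024 is after Feb 18, 2024, so that is the next one.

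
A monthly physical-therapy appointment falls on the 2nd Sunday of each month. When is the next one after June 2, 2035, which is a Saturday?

June 10, 2035

June 2035 starts on a Friday; its first Sunday is the 3rd, so the 2nd Sunday is the 10th — June 10, 2035.
June 10, 2035 is after June 2, 2035, so that is the next one.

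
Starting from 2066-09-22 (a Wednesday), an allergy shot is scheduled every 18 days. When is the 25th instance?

2067-11-28

The 25th occurrence is 24 intervals after the first: 24 × 18 = 432 days after 2066-09-22.
September has 30 days — 8 days to the end of September leaves 424.
From end of September to end of 2066 is 92 days (332 left).
January has 31 days (301 left).
February has 28 days (273 left).
March has 31 days (242 left).
April has 30 days (212 left).
May has 31 days (181 left).
June has 30 days (151 left).
July has 31 days (120 left).
August has 31 days (89 left).
September has 30 days (59 left).
October has 31 days (28 left).
28 days into November → 2067-11-28.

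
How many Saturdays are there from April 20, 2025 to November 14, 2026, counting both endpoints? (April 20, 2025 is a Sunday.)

82

April 20, 2025 is a Sunday; the first Saturday on or after it is April 26, 2025 (6 days later).
From April 26, 2025 to November 14, 2026: 249 + 318 = 567 days (rest of 2025, to November 14, 2026 in 2026).
567 ÷ 7 = 81 full weeks with remainder 0, so 81 more Saturdays after the first → 82.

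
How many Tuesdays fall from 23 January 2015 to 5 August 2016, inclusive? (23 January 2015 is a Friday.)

23 January 2015 is a Friday; the first Tuesday on or after it is 27 January 2015 (4 days later).
From 27 January 2015 to 5 August 2016: 338 + 218 = 556 days (rest of 2015, to 5 August 2016 in 2016).
556 ÷ 7 = 79 full weeks with remainder 3, so 79 more Tuesdays after the first → 80.

80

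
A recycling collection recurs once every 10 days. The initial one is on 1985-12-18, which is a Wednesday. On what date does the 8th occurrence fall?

The 8th occurrence is 7 intervals after the first: 7 × 10 = 70 days after 1985-12-18.
December has 31 days — 13 days to the end of December leaves 57.
January has 31 days (26 left).
26 days into February → 1986-02-26.

1986-02-26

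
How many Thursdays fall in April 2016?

April 1, 2016 is a Friday; the first Thursday on or after it is April 7, 2016 (6 days later).
From April 7, 2016 to April 30, 2016 is 30 − 7 = 23 days.
23 ÷ 7 = 3 full weeks with remainder 2, so 3 more Thursdays after the first → 4.

4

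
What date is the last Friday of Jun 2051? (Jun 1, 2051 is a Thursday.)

Jun 2051 begins on a Thursday, so the first Friday is Jun 2 (1 day later).
Jun 2051 has 30 days. Adding weeks: 2, 9, 16, 23, 30 — the last one ≤ 30 is the 30th.

Jun 30, 2051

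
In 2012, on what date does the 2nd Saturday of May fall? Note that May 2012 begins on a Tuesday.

May 12, 2012

May 2012 begins on a Tuesday, so the first Saturday is May 5 (4 days later).
The 2nd Saturday is 1 weeks later: 5 + 7 = 12.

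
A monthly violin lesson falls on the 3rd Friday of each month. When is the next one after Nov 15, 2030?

Nov 2030 starts on a Friday; its first Friday is the 1st, so the 3rd Friday is the 15th — Nov 15, 2030.
That is not after Nov 15, 2030, so look at Dec 2030.
Dec 2030 starts on a Sunday; its first Friday is the 6th, so the 3rd Friday is the 20th — Dec 20, 2030.

Dec 20, 2030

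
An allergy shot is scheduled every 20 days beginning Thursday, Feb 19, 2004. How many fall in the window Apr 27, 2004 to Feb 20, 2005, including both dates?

15

Occurrences land 20·i days after Feb 19, 2004 for i = 0, 1, 2, …
Apr 27, 2004 is 68 days after the start; 68 ÷ 20 = 3 remainder 8; since the remainder is 8, round up to i = 4. First occurrence in the window: #5 on May 9, 2004 (4×20 = 80 days in).
Feb 20, 2005 is 367 days after the start; 367 ÷ 20 = 18 remainder 7. Last occurrence in the window: #19 on Feb 13, 2005.
Occurrences #5 through #19: 15 in total.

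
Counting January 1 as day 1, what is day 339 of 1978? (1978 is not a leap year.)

5 December 1978

January has 31 days (339 − 31 = 308 remain).
February has 28 days (308 − 28 = 280 remain).
March has 31 days (280 − 31 = 249 remain).
April has 30 days (249 − 30 = 219 remain).
May has 31 days (219 − 31 = 188 remain).
June has 30 days (188 − 30 = 158 remain).
July has 31 days (158 − 31 = 127 remain).
August has 31 days (127 − 31 = 96 remain).
September has 30 days (96 − 30 = 66 remain).
October has 31 days (66 − 31 = 35 remain).
November has 30 days (35 − 30 = 5 remain).
5 into December → December 5.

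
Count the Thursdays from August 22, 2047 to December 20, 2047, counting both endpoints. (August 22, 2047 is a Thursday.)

18

August 22, 2047 is a Thursday; the first Thursday on or after it is August 22, 2047.
From August 22, 2047 to December 20, 2047: 9 + 30 + 31 + 30 + 20 = 120 days (rest of August, September, October, November, December).
120 ÷ 7 = 17 full weeks with remainder 1, so 17 more Thursdays after the first → 18.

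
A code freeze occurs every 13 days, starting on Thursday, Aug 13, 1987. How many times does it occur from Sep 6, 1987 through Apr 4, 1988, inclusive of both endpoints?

Occurrences land 13·i days after Aug 13, 1987 for i = 0, 1, 2, …
Sep 6, 1987 is 24 days after the start; 24 ÷ 13 = 1 remainder 11; since the remainder is 11, round up to i = 2. First occurrence in the window: #3 on Sep 8, 1987 (2×13 = 26 days in).
Apr 4, 1988 is 235 days after the start; 235 ÷ 13 = 18 remainder 1. Last occurrence in the window: #19 on Apr 3, 1988.
Occurrences #3 through #19: 17 in total.

17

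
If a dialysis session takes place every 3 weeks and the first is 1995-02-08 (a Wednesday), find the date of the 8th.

The 8th occurrence is 7 intervals after the first: 7 × 21 = 147 days after 1995-02-08.
February has 28 days — 20 days to the end of February leaves 127.
March has 31 days (96 left).
April has 30 days (66 left).
May has 31 days (35 left).
June has 30 days (5 left).
5 days into July → 1995-07-05.

1995-07-05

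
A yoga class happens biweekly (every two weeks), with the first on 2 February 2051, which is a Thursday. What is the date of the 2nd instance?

The 2nd occurrence is 1 interval after the first: 1 × 14 = 14 days after 2 February 2051.
14 days later is 16 February 2051.

16 February 2051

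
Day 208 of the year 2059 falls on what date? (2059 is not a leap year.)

July 27, 2059

January has 31 days (208 − 31 = 177 remain).
February has 28 days (177 − 28 = 149 remain).
March has 31 days (149 − 31 = 118 remain).
April has 30 days (118 − 30 = 88 remain).
May has 31 days (88 − 31 = 57 remain).
June has 30 days (57 − 30 = 27 remain).
27 into July → July 27.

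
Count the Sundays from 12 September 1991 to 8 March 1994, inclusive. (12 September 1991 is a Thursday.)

130

12 September 1991 is a Thursday; the first Sunday on or after it is 15 September 1991 (3 days later).
From 15 September 1991 to 8 March 1994: 107 + 366 + 365 + 67 = 905 days (rest of 1991, 1992, 1993, to 8 March 1994 in 1994).
905 ÷ 7 = 129 full weeks with remainder 2, so 129 more Sundays after the first → 130.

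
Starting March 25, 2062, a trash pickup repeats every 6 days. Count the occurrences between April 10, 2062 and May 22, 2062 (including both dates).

Occurrences land 6·i days after March 25, 2062 for i = 0, 1, 2, …
April 10, 2062 is 16 days after the start; 16 ÷ 6 = 2 remainder 4; since the remainder is 4, round up to i = 3. First occurrence in the window: #4 on April 12, 2062 (3×6 = 18 days in).
May 22, 2062 is 58 days after the start; 58 ÷ 6 = 9 remainder 4. Last occurrence in the window: #10 on May 18, 2062.
Occurrences #4 through #10: 7 in total.

7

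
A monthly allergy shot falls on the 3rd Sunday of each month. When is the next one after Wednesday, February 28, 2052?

February 2052 starts on a Thursday; its first Sunday is the 4th, so the 3rd Sunday is the 18th — February 18, 2052.
That is not after February 28, 2052, so look at March 2052.
March 2052 starts on a Friday; its first Sunday is the 3rd, so the 3rd Sunday is the 17th — March 17, 2052.

March 17, 2052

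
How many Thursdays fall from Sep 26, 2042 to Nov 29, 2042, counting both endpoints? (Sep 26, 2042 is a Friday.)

Sep 26, 2042 is a Friday; the first Thursday on or after it is Oct 2, 2042 (6 days later).
From Oct 2, 2042 to Nov 29, 2042: 29 + 29 = 58 days (rest of Oct, Nov).
58 ÷ 7 = 8 full weeks with remainder 2, so 8 more Thursdays after the first → 9.

9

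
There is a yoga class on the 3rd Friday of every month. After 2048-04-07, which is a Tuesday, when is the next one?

2048-04-17

April 2048 starts on a Wednesday; its first Friday is the 3rd, so the 3rd Friday is the 17th — 2048-04-17.
2048-04-17 is after 2048-04-07, so that is the next one.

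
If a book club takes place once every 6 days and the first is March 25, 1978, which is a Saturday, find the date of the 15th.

The 15th occurrence is 14 intervals after the first: 14 × 6 = 84 days after March 25, 1978.
March has 31 days — 6 days to the end of March leaves 78.
April has 30 days (48 left).
May has 31 days (17 left).
17 days into June → June 17, 1978.

June 17, 1978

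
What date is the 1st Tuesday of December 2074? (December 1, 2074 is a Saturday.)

2074-12-04

December 2074 begins on a Saturday, so the first Tuesday is December 4 (3 days later).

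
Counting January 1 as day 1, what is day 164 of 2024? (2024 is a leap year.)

January has 31 days (164 − 31 = 133 remain).
February has 29 days (133 − 29 = 104 remain).
March has 31 days (104 − 31 = 73 remain).
April has 30 days (73 − 30 = 43 remain).
May has 31 days (43 − 31 = 12 remain).
12 into June → June 12.

June 12, 2024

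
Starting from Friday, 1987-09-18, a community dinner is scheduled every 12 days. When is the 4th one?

The 4th occurrence is 3 intervals after the first: 3 × 12 = 36 days after 1987-09-18.
September has 30 days — 12 days to the end of September leaves 24.
24 days into October → 1987-10-24.

1987-10-24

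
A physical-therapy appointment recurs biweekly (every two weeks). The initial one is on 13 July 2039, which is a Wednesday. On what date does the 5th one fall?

The 5th occurrence is 4 intervals after the first: 4 × 14 = 56 days after 13 July 2039.
July has 31 days — 18 days to the end of July leaves 38.
August has 31 days (7 left).
7 days into September → 7 September 2039.

7 September 2039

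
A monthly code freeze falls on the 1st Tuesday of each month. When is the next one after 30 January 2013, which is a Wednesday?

5 February 2013

January 2013 starts on a Tuesday, so its 1st Tuesday is 1 January 2013.
That is not after 30 January 2013, so look at February 2013.
February 2013 starts on a Friday, so its 1st Tuesday is 5 February 2013 (4 days in).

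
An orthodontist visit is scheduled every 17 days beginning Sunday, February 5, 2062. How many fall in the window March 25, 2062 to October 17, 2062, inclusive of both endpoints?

12

Occurrences land 17·i days after February 5, 2062 for i = 0, 1, 2, …
March 25, 2062 is 48 days after the start; 48 ÷ 17 = 2 remainder 14; since the remainder is 14, round up to i = 3. First occurrence in the window: #4 on March 28, 2062 (3×17 = 51 days in).
October 17, 2062 is 254 days after the start; 254 ÷ 17 = 14 remainder 16. Last occurrence in the window: #15 on October 1, 2062.
Occurrences #4 through #15: 12 in total.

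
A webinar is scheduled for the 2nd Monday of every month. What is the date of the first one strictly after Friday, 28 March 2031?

March 2031 starts on a Saturday; its first Monday is the 3rd, so the 2nd Monday is the 10th — 10 March 2031.
That is not after 28 March 2031, so look at April 2031.
April 2031 starts on a Tuesday; its first Monday is the 7th, so the 2nd Monday is the 14th — 14 April 2031.

14 April 2031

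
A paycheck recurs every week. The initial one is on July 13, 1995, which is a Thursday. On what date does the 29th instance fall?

January 25, 1996

The 29th occurrence is 28 intervals after the first: 28 × 7 = 196 days after July 13, 1995.
July has 31 days — 18 days to the end of July leaves 178.
August has 31 days (147 left).
September has 30 days (117 left).
October has 31 days (86 left).
November has 30 days (56 left).
December has 31 days (25 left).
25 days into January → January 25, 1996.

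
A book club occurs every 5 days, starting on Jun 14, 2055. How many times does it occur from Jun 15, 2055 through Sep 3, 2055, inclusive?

16

Occurrences land 5·i days after Jun 14, 2055 for i = 0, 1, 2, …
Jun 15, 2055 is 1 day after the start; 1 ÷ 5 = 0 remainder 1; since the remainder is 1, round up to i = 1. First occurrence in the window: #2 on Jun 19, 2055 (1×5 = 5 days in).
Sep 3, 2055 is 81 days after the start; 81 ÷ 5 = 16 remainder 1. Last occurrence in the window: #17 on Sep 2, 2055.
Occurrences #2 through #17: 16 in total.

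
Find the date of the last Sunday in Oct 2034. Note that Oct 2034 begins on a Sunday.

Oct 29, 2034

Oct 2034 begins on a Sunday, so the first Sunday is Oct 1.
Oct 2034 has 31 days. Adding weeks: 1, 8, 15, 22, 29 — the last one ≤ 31 is the 29th.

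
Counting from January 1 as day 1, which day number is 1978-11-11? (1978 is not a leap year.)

315

Days in months before November: 31 + 28 + 31 + 30 + 31 + 30 + 31 + 31 + 30 + 31 = 304.
Plus 11 days into November → day 315.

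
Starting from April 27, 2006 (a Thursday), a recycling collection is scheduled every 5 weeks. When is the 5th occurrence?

September 14, 2006

The 5th occurrence is 4 intervals after the first: 4 × 35 = 140 days after April 27, 2006.
April has 30 days — 3 days to the end of April leaves 137.
May has 31 days (106 left).
June has 30 days (76 left).
July has 31 days (45 left).
August has 31 days (14 left).
14 days into September → September 14, 2006.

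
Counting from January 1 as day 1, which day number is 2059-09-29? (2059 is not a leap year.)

Days in months before September: 31 + 28 + 31 + 30 + 31 + 30 + 31 + 31 = 243.
Plus 29 days into September → day 272.

272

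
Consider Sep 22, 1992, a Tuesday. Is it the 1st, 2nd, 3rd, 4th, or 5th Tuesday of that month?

4th

Day 22 falls in week ⌈22/7⌉ of the month.
Days 1–7 hold the 1st Tuesday, 8–14 the 2nd, 15–21 the 3rd, 22–28 the 4th, 29–31 the 5th.
22 is in the range for the 4th.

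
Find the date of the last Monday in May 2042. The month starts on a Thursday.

May 26, 2042

May 2042 begins on a Thursday, so the first Monday is May 5 (4 days later).
May 2042 has 31 days. Adding weeks: 5, 12, 19, 26 — the last one ≤ 31 is the 26th.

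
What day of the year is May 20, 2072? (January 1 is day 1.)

Days in months before May: 31 + 29 + 31 + 30 = 121.
Plus 20 days into May → day 141.

141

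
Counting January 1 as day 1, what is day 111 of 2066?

January has 31 days (111 − 31 = 80 remain).
February has 28 days (80 − 28 = 52 remain).
March has 31 days (52 − 31 = 21 remain).
21 into April → April 21.

2066-04-21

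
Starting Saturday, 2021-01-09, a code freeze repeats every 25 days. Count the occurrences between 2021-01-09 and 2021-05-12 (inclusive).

Occurrences land 25·i days after 2021-01-09 for i = 0, 1, 2, …
The window opens on the start date, so the first occurrence inside is #1 on 2021-01-09.
2021-05-12 is 123 days after the start; 123 ÷ 25 = 4 remainder 23. Last occurrence in the window: #5 on 2021-04-19.
Occurrences #1 through #5: 5 in total.

5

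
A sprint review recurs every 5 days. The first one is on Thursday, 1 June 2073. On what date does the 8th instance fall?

6 July 2073

The 8th occurrence is 7 intervals after the first: 7 × 5 = 35 days after 1 June 2073.
June has 30 days — 29 days to the end of June leaves 6.
6 days into July → 6 July 2073.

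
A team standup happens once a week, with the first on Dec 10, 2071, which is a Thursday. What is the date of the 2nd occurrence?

Dec 17, 2071

The 2nd occurrence is 1 interval after the first: 1 × 7 = 7 days after Dec 10, 2071.
7 days later is Dec 17, 2071.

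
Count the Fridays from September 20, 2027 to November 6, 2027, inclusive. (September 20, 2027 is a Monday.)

September 20, 2027 is a Monday; the first Friday on or after it is September 24, 2027 (4 days later).
From September 24, 2027 to November 6, 2027: 6 + 31 + 6 = 43 days (rest of September, October, November).
43 ÷ 7 = 6 full weeks with remainder 1, so 6 more Fridays after the first → 7.

7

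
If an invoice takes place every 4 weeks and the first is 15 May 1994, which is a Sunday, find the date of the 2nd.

The 2nd occurrence is 1 interval after the first: 1 × 28 = 28 days after 15 May 1994.
May has 31 days — 16 days to the end of May leaves 12.
12 days into June → 12 June 1994.

12 June 1994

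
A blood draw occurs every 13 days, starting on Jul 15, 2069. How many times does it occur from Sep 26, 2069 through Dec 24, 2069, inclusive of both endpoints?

Occurrences land 13·i days after Jul 15, 2069 for i = 0, 1, 2, …
Sep 26, 2069 is 73 days after the start; 73 ÷ 13 = 5 remainder 8; since the remainder is 8, round up to i = 6. First occurrence in the window: #7 on Oct 1, 2069 (6×13 = 78 days in).
Dec 24, 2069 is 162 days after the start; 162 ÷ 13 = 12 remainder 6. Last occurrence in the window: #13 on Dec 18, 2069.
Occurrences #7 through #13: 7 in total.

7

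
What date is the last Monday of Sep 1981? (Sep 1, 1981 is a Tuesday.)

Sep 28, 1981

Sep 1981 begins on a Tuesday, so the first Monday is Sep 7 (6 days later).
Sep 1981 has 30 days. Adding weeks: 7, 14, 21, 28 — the last one ≤ 30 is the 28th.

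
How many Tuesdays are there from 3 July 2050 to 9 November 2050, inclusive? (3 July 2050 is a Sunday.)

3 July 2050 is a Sunday; the first Tuesday on or after it is 5 July 2050 (2 days later).
From 5 July 2050 to 9 November 2050: 26 + 31 + 30 + 31 + 9 = 127 days (rest of July, August, September, October, November).
127 ÷ 7 = 18 full weeks with remainder 1, so 18 more Tuesdays after the first → 19.

19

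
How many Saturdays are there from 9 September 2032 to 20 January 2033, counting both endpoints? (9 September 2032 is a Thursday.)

9 September 2032 is a Thursday; the first Saturday on or after it is 11 September 2032 (2 days later).
From 11 September 2032 to 20 January 2033: 19 + 31 + 30 + 31 + 20 = 131 days (rest of September, October, November, December, January).
131 ÷ 7 = 18 full weeks with remainder 5, so 18 more Saturdays after the first → 19.

19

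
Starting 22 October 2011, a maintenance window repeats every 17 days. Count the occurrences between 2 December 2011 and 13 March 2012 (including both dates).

Occurrences land 17·i days after 22 October 2011 for i = 0, 1, 2, …
2 December 2011 is 41 days after the start; 41 ÷ 17 = 2 remainder 7; since the remainder is 7, round up to i = 3. First occurrence in the window: #4 on 12 December 2011 (3×17 = 51 days in).
13 March 2012 is 143 days after the start; 143 ÷ 17 = 8 remainder 7. Last occurrence in the window: #9 on 6 March 2012.
Occurrences #4 through #9: 6 in total.

6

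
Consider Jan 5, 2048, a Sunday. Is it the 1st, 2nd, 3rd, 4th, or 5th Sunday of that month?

Day 5 falls in week ⌈5/7⌉ of the month.
Days 1–7 hold the 1st Sunday, 8–14 the 2nd, 15–21 the 3rd, 22–28 the 4th, 29–31 the 5th.
5 is in the range for the 1st.

1st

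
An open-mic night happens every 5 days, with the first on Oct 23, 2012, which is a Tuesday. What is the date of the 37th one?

Apr 21, 2013

The 37th occurrence is 36 intervals after the first: 36 × 5 = 180 days after Oct 23, 2012.
Oct has 31 days — 8 days to the end of Oct leaves 172.
Nov has 30 days (142 left).
Dec has 31 days (111 left).
Jan has 31 days (80 left).
Feb has 28 days (52 left).
Mar has 31 days (21 left).
21 days into Apr → Apr 21, 2013.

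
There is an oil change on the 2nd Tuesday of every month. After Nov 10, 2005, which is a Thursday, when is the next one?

Dec 13, 2005

Nov 2005 starts on a Tuesday; its first Tuesday is the 1st, so the 2nd Tuesday is the 8th — Nov 8, 2005.
That is not after Nov 10, 2005, so look at Dec 2005.
Dec 2005 starts on a Thursday; its first Tuesday is the 6th, so the 2nd Tuesday is the 13th — Dec 13, 2005.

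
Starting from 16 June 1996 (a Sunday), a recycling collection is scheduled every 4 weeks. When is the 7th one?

1 December 1996

The 7th occurrence is 6 intervals after the first: 6 × 28 = 168 days after 16 June 1996.
June has 30 days — 14 days to the end of June leaves 154.
July has 31 days (123 left).
August has 31 days (92 left).
September has 30 days (62 left).
October has 31 days (31 left).
November has 30 days (1 left).
1 day into December → 1 December 1996.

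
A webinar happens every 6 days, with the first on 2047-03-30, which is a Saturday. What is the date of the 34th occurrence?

The 34th occurrence is 33 intervals after the first: 33 × 6 = 198 days after 2047-03-30.
March has 31 days — 1 day to the end of March leaves 197.
April has 30 days (167 left).
May has 31 days (136 left).
June has 30 days (106 left).
July has 31 days (75 left).
August has 31 days (44 left).
September has 30 days (14 left).
14 days into October → 2047-10-14.

2047-10-14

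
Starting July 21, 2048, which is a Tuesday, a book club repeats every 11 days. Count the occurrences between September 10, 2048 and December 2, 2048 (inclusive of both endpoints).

Occurrences land 11·i days after July 21, 2048 for i = 0, 1, 2, …
September 10, 2048 is 51 days after the start; 51 ÷ 11 = 4 remainder 7; since the remainder is 7, round up to i = 5. First occurrence in the window: #6 on September 14, 2048 (5×11 = 55 days in).
December 2, 2048 is 134 days after the start; 134 ÷ 11 = 12 remainder 2. Last occurrence in the window: #13 on November 30, 2048.
Occurrences #6 through #13: 8 in total.

8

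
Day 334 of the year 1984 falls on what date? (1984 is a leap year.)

January has 31 days (334 − 31 = 303 remain).
February has 29 days (303 − 29 = 274 remain).
March has 31 days (274 − 31 = 243 remain).
April has 30 days (243 − 30 = 213 remain).
May has 31 days (213 − 31 = 182 remain).
June has 30 days (182 − 30 = 152 remain).
July has 31 days (152 − 31 = 121 remain).
August has 31 days (121 − 31 = 90 remain).
September has 30 days (90 − 30 = 60 remain).
October has 31 days (60 − 31 = 29 remain).
29 into November → November 29.

November 29, 1984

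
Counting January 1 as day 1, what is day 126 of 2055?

May 6, 2055

Jan has 31 days (126 − 31 = 95 remain).
Feb has 28 days (95 − 28 = 67 remain).
Mar has 31 days (67 − 31 = 36 remain).
Apr has 30 days (36 − 30 = 6 remain).
6 into May → May 6.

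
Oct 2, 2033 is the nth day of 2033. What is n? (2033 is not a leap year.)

Days in months before Oct: 31 + 28 + 31 + 30 + 31 + 30 + 31 + 31 + 30 = 273.
Plus 2 days into Oct → day 275.

275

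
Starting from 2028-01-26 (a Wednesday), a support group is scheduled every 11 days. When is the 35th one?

2029-02-03

The 35th occurrence is 34 intervals after the first: 34 × 11 = 374 days after 2028-01-26.
January has 31 days — 5 days to the end of January leaves 369.
February has 29 days (340 left).
March has 31 days (309 left).
April has 30 days (279 left).
May has 31 days (248 left).
June has 30 days (218 left).
July has 31 days (187 left).
August has 31 days (156 left).
September has 30 days (126 left).
October has 31 days (95 left).
November has 30 days (65 left).
December has 31 days (34 left).
January has 31 days (3 left).
3 days into February → 2029-02-03.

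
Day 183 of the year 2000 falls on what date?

1 July 2000

January has 31 days (183 − 31 = 152 remain).
February has 29 days (152 − 29 = 123 remain).
March has 31 days (123 − 31 = 92 remain).
April has 30 days (92 − 30 = 62 remain).
May has 31 days (62 − 31 = 31 remain).
June has 30 days (31 − 30 = 1 remain).
1 into July → July 1.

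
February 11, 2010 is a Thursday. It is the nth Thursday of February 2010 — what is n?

Day 11 falls in week ⌈11/7⌉ of the month.
Days 1–7 hold the 1st Thursday, 8–14 the 2nd, 15–21 the 3rd, 22–28 the 4th, 29–31 the 5th.
11 is in the range for the 2nd.

2nd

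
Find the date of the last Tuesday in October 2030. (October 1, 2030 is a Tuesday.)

2030-10-29

October 2030 begins on a Tuesday, so the first Tuesday is October 1.
October 2030 has 31 days. Adding weeks: 1, 8, 15, 22, 29 — the last one ≤ 31 is the 29th.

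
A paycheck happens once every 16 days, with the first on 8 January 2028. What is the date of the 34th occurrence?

The 34th occurrence is 33 intervals after the first: 33 × 16 = 528 days after 8 January 2028.
January has 31 days — 23 days to the end of January leaves 505.
From end of January to end of 2028 is 335 days (170 left).
January has 31 days (139 left).
February has 28 days (111 left).
March has 31 days (80 left).
April has 30 days (50 left).
May has 31 days (19 left).
19 days into June → 19 June 2029.

19 June 2029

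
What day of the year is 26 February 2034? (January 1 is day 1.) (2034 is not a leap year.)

Days in months before February: 31 = 31.
Plus 26 days into February → day 57.

57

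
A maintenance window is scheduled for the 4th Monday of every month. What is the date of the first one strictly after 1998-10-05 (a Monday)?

1998-10-26

October 1998 starts on a Thursday; its first Monday is the 5th, so the 4th Monday is the 26th — 1998-10-26.
1998-10-26 is after 1998-10-05, so that is the next one.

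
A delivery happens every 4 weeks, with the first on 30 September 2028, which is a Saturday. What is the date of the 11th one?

The 11th occurrence is 10 intervals after the first: 10 × 28 = 280 days after 30 September 2028.
September has 30 days — 0 days to the end of September leaves 280.
October has 31 days (249 left).
November has 30 days (219 left).
December has 31 days (188 left).
January has 31 days (157 left).
February has 28 days (129 left).
March has 31 days (98 left).
April has 30 days (68 left).
May has 31 days (37 left).
June has 30 days (7 left).
7 days into July → 7 July 2029.

7 July 2029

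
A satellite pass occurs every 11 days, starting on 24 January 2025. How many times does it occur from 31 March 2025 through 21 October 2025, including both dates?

Occurrences land 11·i days after 24 January 2025 for i = 0, 1, 2, …
31 March 2025 is 66 days after the start; 66 ÷ 11 = 6 remainder 0. First occurrence in the window: #7 on 31 March 2025 (6×11 = 66 days in).
21 October 2025 is 270 days after the start; 270 ÷ 11 = 24 remainder 6. Last occurrence in the window: #25 on 15 October 2025.
Occurrences #7 through #25: 19 in total.

19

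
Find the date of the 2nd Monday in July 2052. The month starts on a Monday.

8 July 2052

July 2052 begins on a Monday, so the first Monday is July 1.
The 2nd Monday is 1 weeks later: 1 + 7 = 8.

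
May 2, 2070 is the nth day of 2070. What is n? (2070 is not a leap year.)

122

Days in months before May: 31 + 28 + 31 + 30 = 120.
Plus 2 days into May → day 122.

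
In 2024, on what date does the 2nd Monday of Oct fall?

Oct 14, 2024

Oct 2024 begins on a Tuesday, so the first Monday is Oct 7 (6 days later).
The 2nd Monday is 1 weeks later: 7 + 7 = 14.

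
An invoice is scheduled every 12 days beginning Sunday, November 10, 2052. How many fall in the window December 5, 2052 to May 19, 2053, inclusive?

Occurrences land 12·i days after November 10, 2052 for i = 0, 1, 2, …
December 5, 2052 is 25 days after the start; 25 ÷ 12 = 2 remainder 1; since the remainder is 1, round up to i = 3. First occurrence in the window: #4 on December 16, 2052 (3×12 = 36 days in).
May 19, 2053 is 190 days after the start; 190 ÷ 12 = 15 remainder 10. Last occurrence in the window: #16 on May 9, 2053.
Occurrences #4 through #16: 13 in total.

13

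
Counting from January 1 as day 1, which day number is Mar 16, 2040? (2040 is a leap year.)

Days in months before Mar: 31 + 29 = 60.
Plus 16 days into Mar → day 76.

76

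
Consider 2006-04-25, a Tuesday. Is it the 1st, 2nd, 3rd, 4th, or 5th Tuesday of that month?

4th

Day 25 falls in week ⌈25/7⌉ of the month.
Days 1–7 hold the 1st Tuesday, 8–14 the 2nd, 15–21 the 3rd, 22–28 the 4th, 29–31 the 5th.
25 is in the range for the 4th.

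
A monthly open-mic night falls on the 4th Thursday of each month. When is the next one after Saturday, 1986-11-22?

November 1986 starts on a Saturday; its first Thursday is the 6th, so the 4th Thursday is the 27th — 1986-11-27.
1986-11-27 is after 1986-11-22, so that is the next one.

1986-11-27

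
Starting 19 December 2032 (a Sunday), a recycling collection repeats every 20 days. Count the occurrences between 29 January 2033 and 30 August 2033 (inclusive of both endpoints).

10

Occurrences land 20·i days after 19 December 2032 for i = 0, 1, 2, …
29 January 2033 is 41 days after the start; 41 ÷ 20 = 2 remainder 1; since the remainder is 1, round up to i = 3. First occurrence in the window: #4 on 17 February 2033 (3×20 = 60 days in).
30 August 2033 is 254 days after the start; 254 ÷ 20 = 12 remainder 14. Last occurrence in the window: #13 on 16 August 2033.
Occurrences #4 through #13: 10 in total.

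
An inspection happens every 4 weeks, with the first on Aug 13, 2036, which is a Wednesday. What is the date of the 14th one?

Aug 12, 2037

The 14th occurrence is 13 intervals after the first: 13 × 28 = 364 days after Aug 13, 2036.
Aug has 31 days — 18 days to the end of Aug leaves 346.
Sep has 30 days (316 left).
Oct has 31 days (285 left).
Nov has 30 days (255 left).
Dec has 31 days (224 left).
Jan has 31 days (193 left).
Feb has 28 days (165 left).
Mar has 31 days (134 left).
Apr has 30 days (104 left).
May has 31 days (73 left).
Jun has 30 days (43 left).
Jul has 31 days (12 left).
12 days into Aug → Aug 12, 2037.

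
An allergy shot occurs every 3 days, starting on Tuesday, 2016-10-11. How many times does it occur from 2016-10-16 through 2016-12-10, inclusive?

19

Occurrences land 3·i days after 2016-10-11 for i = 0, 1, 2, …
2016-10-16 is 5 days after the start; 5 ÷ 3 = 1 remainder 2; since the remainder is 2, round up to i = 2. First occurrence in the window: #3 on 2016-10-17 (2×3 = 6 days in).
2016-12-10 is 60 days after the start; 60 ÷ 3 = 20 remainder 0. Last occurrence in the window: #21 on 2016-12-10.
Occurrences #3 through #21: 19 in total.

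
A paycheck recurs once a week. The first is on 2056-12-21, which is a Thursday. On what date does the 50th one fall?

The 50th occurrence is 49 intervals after the first: 49 × 7 = 343 days after 2056-12-21.
December has 31 days — 10 days to the end of December leaves 333.
January has 31 days (302 left).
February has 28 days (274 left).
March has 31 days (243 left).
April has 30 days (213 left).
May has 31 days (182 left).
June has 30 days (152 left).
July has 31 days (121 left).
August has 31 days (90 left).
September has 30 days (60 left).
October has 31 days (29 left).
29 days into November → 2057-11-29.

2057-11-29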